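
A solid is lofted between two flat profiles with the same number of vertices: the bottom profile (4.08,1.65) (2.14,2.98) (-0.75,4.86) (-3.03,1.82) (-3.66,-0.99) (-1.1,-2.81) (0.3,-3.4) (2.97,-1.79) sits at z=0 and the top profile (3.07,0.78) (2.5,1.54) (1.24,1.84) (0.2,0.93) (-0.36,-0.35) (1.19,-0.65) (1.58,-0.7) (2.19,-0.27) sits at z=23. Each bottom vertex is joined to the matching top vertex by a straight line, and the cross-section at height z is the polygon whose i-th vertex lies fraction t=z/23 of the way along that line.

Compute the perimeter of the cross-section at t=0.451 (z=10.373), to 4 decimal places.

Cross-section at t=0.451: each vertex is (1-t)·p0[i] + t·p1[i].
  v1: (1-0.451)·(4.08,1.65) + 0.451·(3.07,0.78) = (3.6245,1.2576)
  v2: (1-0.451)·(2.14,2.98) + 0.451·(2.5,1.54) = (2.3024,2.3306)
  v3: (1-0.451)·(-0.75,4.86) + 0.451·(1.24,1.84) = (0.1475,3.4980)
  v4: (1-0.451)·(-3.03,1.82) + 0.451·(0.2,0.93) = (-1.5733,1.4186)
  v5: (1-0.451)·(-3.66,-0.99) + 0.451·(-0.36,-0.35) = (-2.1717,-0.7014)
  v6: (1-0.451)·(-1.1,-2.81) + 0.451·(1.19,-0.65) = (-0.0672,-1.8358)
  v7: (1-0.451)·(0.3,-3.4) + 0.451·(1.58,-0.7) = (0.8773,-2.1823)
  v8: (1-0.451)·(2.97,-1.79) + 0.451·(2.19,-0.27) = (2.6182,-1.1045)
Perimeter = Σ |v_{i+1} − v_i|:
  edge 1→2: √(-1.3221² + 1.0729²) = 1.7027 (running 1.7027)
  edge 2→3: √(-2.1549² + 1.1674²) = 2.4508 (running 4.1535)
  edge 3→4: √(-1.7208² + -2.0794²) = 2.6990 (running 6.8525)
  edge 4→5: √(-0.5984² + -2.1200²) = 2.2028 (running 9.0553)
  edge 5→6: √(2.1045² + -1.1345²) = 2.3908 (running 11.4461)
  edge 6→7: √(0.9445² + -0.3465²) = 1.0060 (running 12.4522)
  edge 7→8: √(1.7409² + 1.0778²) = 2.0476 (running 14.4997)
  edge 8→1: √(1.0063² + 2.3621²) = 2.5675 (running 17.0673)
Perimeter = 17.0673

Perimeter at t=0.451: 17.0673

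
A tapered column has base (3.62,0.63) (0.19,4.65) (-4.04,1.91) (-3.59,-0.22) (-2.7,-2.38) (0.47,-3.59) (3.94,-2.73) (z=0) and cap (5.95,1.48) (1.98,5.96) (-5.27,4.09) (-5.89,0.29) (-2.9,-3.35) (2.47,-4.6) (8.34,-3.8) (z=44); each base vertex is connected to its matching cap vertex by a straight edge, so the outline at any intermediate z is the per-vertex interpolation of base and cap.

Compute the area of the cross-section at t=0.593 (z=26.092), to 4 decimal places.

Cross-section at t=0.593: each vertex is (1-t)·p0[i] + t·p1[i].
  v1: (1-0.593)·(3.62,0.63) + 0.593·(5.95,1.48) = (5.0017,1.1341)
  v2: (1-0.593)·(0.19,4.65) + 0.593·(1.98,5.96) = (1.2515,5.4268)
  v3: (1-0.593)·(-4.04,1.91) + 0.593·(-5.27,4.09) = (-4.7694,3.2027)
  v4: (1-0.593)·(-3.59,-0.22) + 0.593·(-5.89,0.29) = (-4.9539,0.0824)
  v5: (1-0.593)·(-2.7,-2.38) + 0.593·(-2.9,-3.35) = (-2.8186,-2.9552)
  v6: (1-0.593)·(0.47,-3.59) + 0.593·(2.47,-4.6) = (1.6560,-4.1889)
  v7: (1-0.593)·(3.94,-2.73) + 0.593·(8.34,-3.8) = (6.5492,-3.3645)
Shoelace sum Σ(x_i·y_{i+1} − x_{i+1}·y_i):
  i=1: 5.0017·5.4268 − 1.2515·1.1341 = +25.7241 (running +25.7241)
  i=2: 1.2515·3.2027 − -4.7694·5.4268 = +29.8908 (running +55.6149)
  i=3: -4.7694·0.0824 − -4.9539·3.2027 = +15.4729 (running +71.0878)
  i=4: -4.9539·-2.9552 − -2.8186·0.0824 = +14.8722 (running +85.9600)
  i=5: -2.8186·-4.1889 − 1.6560·-2.9552 = +16.7007 (running +102.6607)
  i=6: 1.6560·-3.3645 − 6.5492·-4.1889 = +21.8625 (running +124.5232)
  i=7: 6.5492·1.1341 − 5.0017·-3.3645 = +24.2554 (running +148.7786)
Area = |Σ|/2 = |148.7786|/2 = 74.3893

Area at t=0.593: 74.3893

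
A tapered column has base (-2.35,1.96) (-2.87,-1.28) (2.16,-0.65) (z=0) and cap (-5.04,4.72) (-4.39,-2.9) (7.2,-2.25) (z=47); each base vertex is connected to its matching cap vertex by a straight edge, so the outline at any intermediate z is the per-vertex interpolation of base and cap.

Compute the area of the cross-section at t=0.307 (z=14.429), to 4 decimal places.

Area at t=0.307: 16.0958

Cross-section at t=0.307: each vertex is (1-t)·p0[i] + t·p1[i].
  v1: (1-0.307)·(-2.35,1.96) + 0.307·(-5.04,4.72) = (-3.1758,2.8073)
  v2: (1-0.307)·(-2.87,-1.28) + 0.307·(-4.39,-2.9) = (-3.3366,-1.7773)
  v3: (1-0.307)·(2.16,-0.65) + 0.307·(7.2,-2.25) = (3.7073,-1.1412)
Shoelace sum Σ(x_i·y_{i+1} − x_{i+1}·y_i):
  i=1: -3.1758·-1.7773 − -3.3366·2.8073 = +15.0115 (running +15.0115)
  i=2: -3.3366·-1.1412 − 3.7073·-1.7773 = +10.3969 (running +25.4084)
  i=3: 3.7073·2.8073 − -3.1758·-1.1412 = +6.7833 (running +32.1917)
Area = |Σ|/2 = |32.1917|/2 = 16.0958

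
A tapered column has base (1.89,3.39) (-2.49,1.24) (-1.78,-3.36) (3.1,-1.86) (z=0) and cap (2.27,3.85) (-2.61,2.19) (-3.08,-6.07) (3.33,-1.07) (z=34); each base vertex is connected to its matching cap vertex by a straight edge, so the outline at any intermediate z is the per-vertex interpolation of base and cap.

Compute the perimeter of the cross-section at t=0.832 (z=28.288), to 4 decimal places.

Perimeter at t=0.832: 25.4163

Cross-section at t=0.832: each vertex is (1-t)·p0[i] + t·p1[i].
  v1: (1-0.832)·(1.89,3.39) + 0.832·(2.27,3.85) = (2.2062,3.7727)
  v2: (1-0.832)·(-2.49,1.24) + 0.832·(-2.61,2.19) = (-2.5898,2.0304)
  v3: (1-0.832)·(-1.78,-3.36) + 0.832·(-3.08,-6.07) = (-2.8616,-5.6147)
  v4: (1-0.832)·(3.1,-1.86) + 0.832·(3.33,-1.07) = (3.2914,-1.2027)
Perimeter = Σ |v_{i+1} − v_i|:
  edge 1→2: √(-4.7960² + -1.7423²) = 5.1027 (running 5.1027)
  edge 2→3: √(-0.2718² + -7.6451²) = 7.6499 (running 12.7526)
  edge 3→4: √(6.1530² + 4.4120²) = 7.5713 (running 20.3239)
  edge 4→1: √(-1.0852² + 4.9754²) = 5.0924 (running 25.4163)
Perimeter = 25.4163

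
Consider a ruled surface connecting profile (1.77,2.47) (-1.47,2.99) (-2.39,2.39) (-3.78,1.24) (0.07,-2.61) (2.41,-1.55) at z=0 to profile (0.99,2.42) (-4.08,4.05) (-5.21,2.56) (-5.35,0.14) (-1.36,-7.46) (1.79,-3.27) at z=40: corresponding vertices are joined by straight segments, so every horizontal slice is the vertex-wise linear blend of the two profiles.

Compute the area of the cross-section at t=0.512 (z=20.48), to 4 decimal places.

Cross-section at t=0.512: each vertex is (1-t)·p0[i] + t·p1[i].
  v1: (1-0.512)·(1.77,2.47) + 0.512·(0.99,2.42) = (1.3706,2.4444)
  v2: (1-0.512)·(-1.47,2.99) + 0.512·(-4.08,4.05) = (-2.8063,3.5327)
  v3: (1-0.512)·(-2.39,2.39) + 0.512·(-5.21,2.56) = (-3.8338,2.4770)
  v4: (1-0.512)·(-3.78,1.24) + 0.512·(-5.35,0.14) = (-4.5838,0.6768)
  v5: (1-0.512)·(0.07,-2.61) + 0.512·(-1.36,-7.46) = (-0.6622,-5.0932)
  v6: (1-0.512)·(2.41,-1.55) + 0.512·(1.79,-3.27) = (2.0926,-2.4306)
Shoelace sum Σ(x_i·y_{i+1} − x_{i+1}·y_i):
  i=1: 1.3706·3.5327 − -2.8063·2.4444 = +11.7019 (running +11.7019)
  i=2: -2.8063·2.4770 − -3.8338·3.5327 = +6.5925 (running +18.2944)
  i=3: -3.8338·0.6768 − -4.5838·2.4770 = +8.7596 (running +27.0540)
  i=4: -4.5838·-5.0932 − -0.6622·0.6768 = +23.7946 (running +50.8485)
  i=5: -0.6622·-2.4306 − 2.0926·-5.0932 = +12.2673 (running +63.1158)
  i=6: 2.0926·2.4444 − 1.3706·-2.4306 = +8.4466 (running +71.5624)
Area = |Σ|/2 = |71.5624|/2 = 35.7812

Area at t=0.512: 35.7812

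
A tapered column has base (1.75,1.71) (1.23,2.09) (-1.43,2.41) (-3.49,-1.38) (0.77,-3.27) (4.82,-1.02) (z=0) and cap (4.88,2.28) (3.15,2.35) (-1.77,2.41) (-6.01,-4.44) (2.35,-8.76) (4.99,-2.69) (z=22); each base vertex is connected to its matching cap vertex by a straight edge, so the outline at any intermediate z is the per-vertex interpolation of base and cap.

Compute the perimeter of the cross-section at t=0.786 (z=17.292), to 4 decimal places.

Perimeter at t=0.786: 32.1333

Cross-section at t=0.786: each vertex is (1-t)·p0[i] + t·p1[i].
  v1: (1-0.786)·(1.75,1.71) + 0.786·(4.88,2.28) = (4.2102,2.1580)
  v2: (1-0.786)·(1.23,2.09) + 0.786·(3.15,2.35) = (2.7391,2.2944)
  v3: (1-0.786)·(-1.43,2.41) + 0.786·(-1.77,2.41) = (-1.6972,2.4100)
  v4: (1-0.786)·(-3.49,-1.38) + 0.786·(-6.01,-4.44) = (-5.4707,-3.7852)
  v5: (1-0.786)·(0.77,-3.27) + 0.786·(2.35,-8.76) = (2.0119,-7.5851)
  v6: (1-0.786)·(4.82,-1.02) + 0.786·(4.99,-2.69) = (4.9536,-2.3326)
Perimeter = Σ |v_{i+1} − v_i|:
  edge 1→2: √(-1.4711² + 0.1363²) = 1.4774 (running 1.4774)
  edge 2→3: √(-4.4364² + 0.1156²) = 4.4379 (running 5.9152)
  edge 3→4: √(-3.7735² + -6.1952²) = 7.2539 (running 13.1691)
  edge 4→5: √(7.4826² + -3.8000²) = 8.3922 (running 21.5613)
  edge 5→6: √(2.9417² + 5.2525²) = 6.0202 (running 27.5815)
  edge 6→1: √(-0.7434² + 4.4906²) = 4.5518 (running 32.1333)
Perimeter = 32.1333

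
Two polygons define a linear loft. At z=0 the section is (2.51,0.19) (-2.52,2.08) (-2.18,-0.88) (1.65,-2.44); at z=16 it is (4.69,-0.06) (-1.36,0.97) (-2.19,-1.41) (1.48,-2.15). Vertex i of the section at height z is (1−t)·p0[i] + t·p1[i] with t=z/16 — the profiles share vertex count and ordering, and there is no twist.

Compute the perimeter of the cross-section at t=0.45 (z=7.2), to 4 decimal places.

Perimeter at t=0.45: 15.4005

Cross-section at t=0.45: each vertex is (1-t)·p0[i] + t·p1[i].
  v1: (1-0.45)·(2.51,0.19) + 0.45·(4.69,-0.06) = (3.4910,0.0775)
  v2: (1-0.45)·(-2.52,2.08) + 0.45·(-1.36,0.97) = (-1.9980,1.5805)
  v3: (1-0.45)·(-2.18,-0.88) + 0.45·(-2.19,-1.41) = (-2.1845,-1.1185)
  v4: (1-0.45)·(1.65,-2.44) + 0.45·(1.48,-2.15) = (1.5735,-2.3095)
Perimeter = Σ |v_{i+1} − v_i|:
  edge 1→2: √(-5.4890² + 1.5030²) = 5.6911 (running 5.6911)
  edge 2→3: √(-0.1865² + -2.6990²) = 2.7054 (running 8.3965)
  edge 3→4: √(3.7580² + -1.1910²) = 3.9422 (running 12.3387)
  edge 4→1: √(1.9175² + 2.3870²) = 3.0618 (running 15.4005)
Perimeter = 15.4005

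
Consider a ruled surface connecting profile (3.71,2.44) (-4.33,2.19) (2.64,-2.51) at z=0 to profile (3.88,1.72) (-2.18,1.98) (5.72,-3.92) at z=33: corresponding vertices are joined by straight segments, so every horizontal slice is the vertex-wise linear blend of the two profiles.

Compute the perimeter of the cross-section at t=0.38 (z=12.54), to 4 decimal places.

Perimeter at t=0.38: 21.4565

Cross-section at t=0.38: each vertex is (1-t)·p0[i] + t·p1[i].
  v1: (1-0.38)·(3.71,2.44) + 0.38·(3.88,1.72) = (3.7746,2.1664)
  v2: (1-0.38)·(-4.33,2.19) + 0.38·(-2.18,1.98) = (-3.5130,2.1102)
  v3: (1-0.38)·(2.64,-2.51) + 0.38·(5.72,-3.92) = (3.8104,-3.0458)
Perimeter = Σ |v_{i+1} − v_i|:
  edge 1→2: √(-7.2876² + -0.0562²) = 7.2878 (running 7.2878)
  edge 2→3: √(7.3234² + -5.1560²) = 8.9564 (running 16.2442)
  edge 3→1: √(-0.0358² + 5.2122²) = 5.2123 (running 21.4565)
Perimeter = 21.4565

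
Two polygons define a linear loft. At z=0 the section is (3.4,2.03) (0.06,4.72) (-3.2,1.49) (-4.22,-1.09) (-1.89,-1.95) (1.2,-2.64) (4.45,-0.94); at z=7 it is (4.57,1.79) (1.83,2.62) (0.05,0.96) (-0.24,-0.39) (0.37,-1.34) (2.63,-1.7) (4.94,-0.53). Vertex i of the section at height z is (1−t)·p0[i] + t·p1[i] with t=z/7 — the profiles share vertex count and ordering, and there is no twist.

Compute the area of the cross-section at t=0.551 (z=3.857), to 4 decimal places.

Area at t=0.551: 24.9821

Cross-section at t=0.551: each vertex is (1-t)·p0[i] + t·p1[i].
  v1: (1-0.551)·(3.4,2.03) + 0.551·(4.57,1.79) = (4.0447,1.8978)
  v2: (1-0.551)·(0.06,4.72) + 0.551·(1.83,2.62) = (1.0353,3.5629)
  v3: (1-0.551)·(-3.2,1.49) + 0.551·(0.05,0.96) = (-1.4092,1.1980)
  v4: (1-0.551)·(-4.22,-1.09) + 0.551·(-0.24,-0.39) = (-2.0270,-0.7043)
  v5: (1-0.551)·(-1.89,-1.95) + 0.551·(0.37,-1.34) = (-0.6447,-1.6139)
  v6: (1-0.551)·(1.2,-2.64) + 0.551·(2.63,-1.7) = (1.9879,-2.1221)
  v7: (1-0.551)·(4.45,-0.94) + 0.551·(4.94,-0.53) = (4.7200,-0.7141)
Shoelace sum Σ(x_i·y_{i+1} − x_{i+1}·y_i):
  i=1: 4.0447·3.5629 − 1.0353·1.8978 = +12.4461 (running +12.4461)
  i=2: 1.0353·1.1980 − -1.4092·3.5629 = +6.2612 (running +18.7073)
  i=3: -1.4092·-0.7043 − -2.0270·1.1980 = +3.4208 (running +22.1281)
  i=4: -2.0270·-1.6139 − -0.6447·-0.7043 = +2.8173 (running +24.9454)
  i=5: -0.6447·-2.1221 − 1.9879·-1.6139 = +4.5765 (running +29.5219)
  i=6: 1.9879·-0.7141 − 4.7200·-2.1221 = +8.5965 (running +38.1185)
  i=7: 4.7200·1.8978 − 4.0447·-0.7141 = +11.8457 (running +49.9641)
Area = |Σ|/2 = |49.9641|/2 = 24.9821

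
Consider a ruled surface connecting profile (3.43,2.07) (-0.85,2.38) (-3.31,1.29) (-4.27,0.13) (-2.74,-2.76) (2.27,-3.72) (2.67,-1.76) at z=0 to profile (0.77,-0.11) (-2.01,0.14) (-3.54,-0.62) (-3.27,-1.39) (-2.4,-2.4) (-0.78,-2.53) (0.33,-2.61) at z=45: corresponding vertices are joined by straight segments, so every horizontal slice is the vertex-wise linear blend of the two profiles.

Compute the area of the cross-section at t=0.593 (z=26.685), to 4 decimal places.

Area at t=0.593: 17.0037

Cross-section at t=0.593: each vertex is (1-t)·p0[i] + t·p1[i].
  v1: (1-0.593)·(3.43,2.07) + 0.593·(0.77,-0.11) = (1.8526,0.7773)
  v2: (1-0.593)·(-0.85,2.38) + 0.593·(-2.01,0.14) = (-1.5379,1.0517)
  v3: (1-0.593)·(-3.31,1.29) + 0.593·(-3.54,-0.62) = (-3.4464,0.1574)
  v4: (1-0.593)·(-4.27,0.13) + 0.593·(-3.27,-1.39) = (-3.6770,-0.7714)
  v5: (1-0.593)·(-2.74,-2.76) + 0.593·(-2.4,-2.4) = (-2.5384,-2.5465)
  v6: (1-0.593)·(2.27,-3.72) + 0.593·(-0.78,-2.53) = (0.4614,-3.0143)
  v7: (1-0.593)·(2.67,-1.76) + 0.593·(0.33,-2.61) = (1.2824,-2.2641)
Shoelace sum Σ(x_i·y_{i+1} − x_{i+1}·y_i):
  i=1: 1.8526·1.0517 − -1.5379·0.7773 = +3.1437 (running +3.1437)
  i=2: -1.5379·0.1574 − -3.4464·1.0517 = +3.3825 (running +6.5262)
  i=3: -3.4464·-0.7714 − -3.6770·0.1574 = +3.2371 (running +9.7632)
  i=4: -3.6770·-2.5465 − -2.5384·-0.7714 = +7.4055 (running +17.1688)
  i=5: -2.5384·-3.0143 − 0.4614·-2.5465 = +8.8264 (running +25.9951)
  i=6: 0.4614·-2.2641 − 1.2824·-3.0143 = +2.8210 (running +28.8161)
  i=7: 1.2824·0.7773 − 1.8526·-2.2641 = +5.1912 (running +34.0073)
Area = |Σ|/2 = |34.0073|/2 = 17.0037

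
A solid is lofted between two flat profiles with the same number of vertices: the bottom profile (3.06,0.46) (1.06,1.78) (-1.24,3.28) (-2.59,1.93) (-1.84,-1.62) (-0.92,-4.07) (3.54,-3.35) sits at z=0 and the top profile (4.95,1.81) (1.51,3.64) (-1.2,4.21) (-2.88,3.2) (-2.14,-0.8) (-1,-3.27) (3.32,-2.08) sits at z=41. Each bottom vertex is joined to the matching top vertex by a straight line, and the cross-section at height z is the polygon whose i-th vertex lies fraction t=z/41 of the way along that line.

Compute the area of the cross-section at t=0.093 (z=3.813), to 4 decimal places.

Area at t=0.093: 30.7759

Cross-section at t=0.093: each vertex is (1-t)·p0[i] + t·p1[i].
  v1: (1-0.093)·(3.06,0.46) + 0.093·(4.95,1.81) = (3.2358,0.5856)
  v2: (1-0.093)·(1.06,1.78) + 0.093·(1.51,3.64) = (1.1018,1.9530)
  v3: (1-0.093)·(-1.24,3.28) + 0.093·(-1.2,4.21) = (-1.2363,3.3665)
  v4: (1-0.093)·(-2.59,1.93) + 0.093·(-2.88,3.2) = (-2.6170,2.0481)
  v5: (1-0.093)·(-1.84,-1.62) + 0.093·(-2.14,-0.8) = (-1.8679,-1.5437)
  v6: (1-0.093)·(-0.92,-4.07) + 0.093·(-1,-3.27) = (-0.9274,-3.9956)
  v7: (1-0.093)·(3.54,-3.35) + 0.093·(3.32,-2.08) = (3.5195,-3.2319)
Shoelace sum Σ(x_i·y_{i+1} − x_{i+1}·y_i):
  i=1: 3.2358·1.9530 − 1.1018·0.5856 = +5.6742 (running +5.6742)
  i=2: 1.1018·3.3665 − -1.2363·1.9530 = +6.1238 (running +11.7980)
  i=3: -1.2363·2.0481 − -2.6170·3.3665 = +6.2780 (running +18.0760)
  i=4: -2.6170·-1.5437 − -1.8679·2.0481 = +7.8656 (running +25.9416)
  i=5: -1.8679·-3.9956 − -0.9274·-1.5437 = +6.0317 (running +31.9732)
  i=6: -0.9274·-3.2319 − 3.5195·-3.9956 = +17.0601 (running +49.0333)
  i=7: 3.5195·0.5856 − 3.2358·-3.2319 = +12.5185 (running +61.5518)
Area = |Σ|/2 = |61.5518|/2 = 30.7759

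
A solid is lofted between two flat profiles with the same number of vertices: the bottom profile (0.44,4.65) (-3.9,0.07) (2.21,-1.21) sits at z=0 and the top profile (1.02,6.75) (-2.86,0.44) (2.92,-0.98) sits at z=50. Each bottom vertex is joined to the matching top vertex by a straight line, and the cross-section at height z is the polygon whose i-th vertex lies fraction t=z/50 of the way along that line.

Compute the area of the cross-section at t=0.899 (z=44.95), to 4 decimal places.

Cross-section at t=0.899: each vertex is (1-t)·p0[i] + t·p1[i].
  v1: (1-0.899)·(0.44,4.65) + 0.899·(1.02,6.75) = (0.9614,6.5379)
  v2: (1-0.899)·(-3.9,0.07) + 0.899·(-2.86,0.44) = (-2.9650,0.4026)
  v3: (1-0.899)·(2.21,-1.21) + 0.899·(2.92,-0.98) = (2.8483,-1.0032)
Shoelace sum Σ(x_i·y_{i+1} − x_{i+1}·y_i):
  i=1: 0.9614·0.4026 − -2.9650·6.5379 = +19.7722 (running +19.7722)
  i=2: -2.9650·-1.0032 − 2.8483·0.4026 = +1.8278 (running +21.6000)
  i=3: 2.8483·6.5379 − 0.9614·-1.0032 = +19.5864 (running +41.1864)
Area = |Σ|/2 = |41.1864|/2 = 20.5932

Area at t=0.899: 20.5932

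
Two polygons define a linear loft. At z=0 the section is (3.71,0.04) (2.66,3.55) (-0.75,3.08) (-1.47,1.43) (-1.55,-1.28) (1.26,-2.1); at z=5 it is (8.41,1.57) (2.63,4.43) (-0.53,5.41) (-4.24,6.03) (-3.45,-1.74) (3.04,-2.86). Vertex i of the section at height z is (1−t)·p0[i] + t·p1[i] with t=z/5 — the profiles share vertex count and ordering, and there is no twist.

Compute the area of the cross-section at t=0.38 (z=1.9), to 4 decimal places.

Area at t=0.38: 37.0731

Cross-section at t=0.38: each vertex is (1-t)·p0[i] + t·p1[i].
  v1: (1-0.38)·(3.71,0.04) + 0.38·(8.41,1.57) = (5.4960,0.6214)
  v2: (1-0.38)·(2.66,3.55) + 0.38·(2.63,4.43) = (2.6486,3.8844)
  v3: (1-0.38)·(-0.75,3.08) + 0.38·(-0.53,5.41) = (-0.6664,3.9654)
  v4: (1-0.38)·(-1.47,1.43) + 0.38·(-4.24,6.03) = (-2.5226,3.1780)
  v5: (1-0.38)·(-1.55,-1.28) + 0.38·(-3.45,-1.74) = (-2.2720,-1.4548)
  v6: (1-0.38)·(1.26,-2.1) + 0.38·(3.04,-2.86) = (1.9364,-2.3888)
Shoelace sum Σ(x_i·y_{i+1} − x_{i+1}·y_i):
  i=1: 5.4960·3.8844 − 2.6486·0.6214 = +19.7028 (running +19.7028)
  i=2: 2.6486·3.9654 − -0.6664·3.8844 = +13.0913 (running +32.7941)
  i=3: -0.6664·3.1780 − -2.5226·3.9654 = +7.8853 (running +40.6794)
  i=4: -2.5226·-1.4548 − -2.2720·3.1780 = +10.8903 (running +51.5697)
  i=5: -2.2720·-2.3888 − 1.9364·-1.4548 = +8.2444 (running +59.8142)
  i=6: 1.9364·0.6214 − 5.4960·-2.3888 = +14.3321 (running +74.1463)
Area = |Σ|/2 = |74.1463|/2 = 37.0731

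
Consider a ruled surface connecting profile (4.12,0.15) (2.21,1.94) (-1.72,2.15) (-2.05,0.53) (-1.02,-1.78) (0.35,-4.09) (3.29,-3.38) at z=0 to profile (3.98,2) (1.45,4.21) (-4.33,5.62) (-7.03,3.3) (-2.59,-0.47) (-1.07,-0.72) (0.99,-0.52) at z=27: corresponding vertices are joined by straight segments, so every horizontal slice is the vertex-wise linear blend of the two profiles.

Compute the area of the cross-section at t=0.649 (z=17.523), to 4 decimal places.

Area at t=0.649: 35.9062

Cross-section at t=0.649: each vertex is (1-t)·p0[i] + t·p1[i].
  v1: (1-0.649)·(4.12,0.15) + 0.649·(3.98,2) = (4.0291,1.3507)
  v2: (1-0.649)·(2.21,1.94) + 0.649·(1.45,4.21) = (1.7168,3.4132)
  v3: (1-0.649)·(-1.72,2.15) + 0.649·(-4.33,5.62) = (-3.4139,4.4020)
  v4: (1-0.649)·(-2.05,0.53) + 0.649·(-7.03,3.3) = (-5.2820,2.3277)
  v5: (1-0.649)·(-1.02,-1.78) + 0.649·(-2.59,-0.47) = (-2.0389,-0.9298)
  v6: (1-0.649)·(0.35,-4.09) + 0.649·(-1.07,-0.72) = (-0.5716,-1.9029)
  v7: (1-0.649)·(3.29,-3.38) + 0.649·(0.99,-0.52) = (1.7973,-1.5239)
Shoelace sum Σ(x_i·y_{i+1} − x_{i+1}·y_i):
  i=1: 4.0291·3.4132 − 1.7168·1.3507 = +11.4336 (running +11.4336)
  i=2: 1.7168·4.4020 − -3.4139·3.4132 = +19.2096 (running +30.6433)
  i=3: -3.4139·2.3277 − -5.2820·4.4020 = +15.3050 (running +45.9483)
  i=4: -5.2820·-0.9298 − -2.0389·2.3277 = +9.6574 (running +55.6056)
  i=5: -2.0389·-1.9029 − -0.5716·-0.9298 = +3.3484 (running +58.9540)
  i=6: -0.5716·-1.5239 − 1.7973·-1.9029 = +4.2910 (running +63.2450)
  i=7: 1.7973·1.3507 − 4.0291·-1.5239 = +8.5674 (running +71.8124)
Area = |Σ|/2 = |71.8124|/2 = 35.9062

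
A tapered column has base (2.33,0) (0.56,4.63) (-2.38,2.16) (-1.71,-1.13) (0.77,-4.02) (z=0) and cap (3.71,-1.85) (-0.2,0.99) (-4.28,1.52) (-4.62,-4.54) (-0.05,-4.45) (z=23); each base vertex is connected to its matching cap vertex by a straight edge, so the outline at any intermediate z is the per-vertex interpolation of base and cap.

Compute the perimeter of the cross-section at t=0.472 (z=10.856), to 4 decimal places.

Cross-section at t=0.472: each vertex is (1-t)·p0[i] + t·p1[i].
  v1: (1-0.472)·(2.33,0) + 0.472·(3.71,-1.85) = (2.9814,-0.8732)
  v2: (1-0.472)·(0.56,4.63) + 0.472·(-0.2,0.99) = (0.2013,2.9119)
  v3: (1-0.472)·(-2.38,2.16) + 0.472·(-4.28,1.52) = (-3.2768,1.8579)
  v4: (1-0.472)·(-1.71,-1.13) + 0.472·(-4.62,-4.54) = (-3.0835,-2.7395)
  v5: (1-0.472)·(0.77,-4.02) + 0.472·(-0.05,-4.45) = (0.3830,-4.2230)
Perimeter = Σ |v_{i+1} − v_i|:
  edge 1→2: √(-2.7801² + 3.7851²) = 4.6964 (running 4.6964)
  edge 2→3: √(-3.4781² + -1.0540²) = 3.6343 (running 8.3307)
  edge 3→4: √(0.1933² + -4.5974²) = 4.6015 (running 12.9322)
  edge 4→5: √(3.4665² + -1.4834²) = 3.7706 (running 16.7027)
  edge 5→1: √(2.5984² + 3.3498²) = 4.2394 (running 20.9421)
Perimeter = 20.9421

Perimeter at t=0.472: 20.9421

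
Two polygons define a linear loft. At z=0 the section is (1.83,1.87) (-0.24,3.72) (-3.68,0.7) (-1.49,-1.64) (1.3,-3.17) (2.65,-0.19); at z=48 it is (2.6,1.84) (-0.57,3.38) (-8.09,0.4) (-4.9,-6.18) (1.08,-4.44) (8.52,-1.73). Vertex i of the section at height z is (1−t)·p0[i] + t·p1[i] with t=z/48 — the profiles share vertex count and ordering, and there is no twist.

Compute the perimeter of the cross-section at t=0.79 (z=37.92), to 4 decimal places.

Perimeter at t=0.79: 35.0805

Cross-section at t=0.79: each vertex is (1-t)·p0[i] + t·p1[i].
  v1: (1-0.79)·(1.83,1.87) + 0.79·(2.6,1.84) = (2.4383,1.8463)
  v2: (1-0.79)·(-0.24,3.72) + 0.79·(-0.57,3.38) = (-0.5007,3.4514)
  v3: (1-0.79)·(-3.68,0.7) + 0.79·(-8.09,0.4) = (-7.1639,0.4630)
  v4: (1-0.79)·(-1.49,-1.64) + 0.79·(-4.9,-6.18) = (-4.1839,-5.2266)
  v5: (1-0.79)·(1.3,-3.17) + 0.79·(1.08,-4.44) = (1.1262,-4.1733)
  v6: (1-0.79)·(2.65,-0.19) + 0.79·(8.52,-1.73) = (7.2873,-1.4066)
Perimeter = Σ |v_{i+1} − v_i|:
  edge 1→2: √(-2.9390² + 1.6051²) = 3.3487 (running 3.3487)
  edge 2→3: √(-6.6632² + -2.9884²) = 7.3027 (running 10.6514)
  edge 3→4: √(2.9800² + -5.6896²) = 6.4228 (running 17.0742)
  edge 4→5: √(5.3101² + 1.0533²) = 5.4136 (running 22.4877)
  edge 5→6: √(6.1611² + 2.7667²) = 6.7538 (running 29.2415)
  edge 6→1: √(-4.8490² + 3.2529²) = 5.8390 (running 35.0805)
Perimeter = 35.0805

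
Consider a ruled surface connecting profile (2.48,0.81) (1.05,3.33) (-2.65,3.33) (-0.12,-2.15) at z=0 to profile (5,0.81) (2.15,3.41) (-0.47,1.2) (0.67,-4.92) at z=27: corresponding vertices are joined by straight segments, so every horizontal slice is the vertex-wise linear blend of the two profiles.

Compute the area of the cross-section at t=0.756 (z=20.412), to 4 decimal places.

Cross-section at t=0.756: each vertex is (1-t)·p0[i] + t·p1[i].
  v1: (1-0.756)·(2.48,0.81) + 0.756·(5,0.81) = (4.3851,0.8100)
  v2: (1-0.756)·(1.05,3.33) + 0.756·(2.15,3.41) = (1.8816,3.3905)
  v3: (1-0.756)·(-2.65,3.33) + 0.756·(-0.47,1.2) = (-1.0019,1.7197)
  v4: (1-0.756)·(-0.12,-2.15) + 0.756·(0.67,-4.92) = (0.4772,-4.2441)
Shoelace sum Σ(x_i·y_{i+1} − x_{i+1}·y_i):
  i=1: 4.3851·3.3905 − 1.8816·0.8100 = +13.3436 (running +13.3436)
  i=2: 1.8816·1.7197 − -1.0019·3.3905 = +6.6328 (running +19.9764)
  i=3: -1.0019·-4.2441 − 0.4772·1.7197 = +3.4315 (running +23.4079)
  i=4: 0.4772·0.8100 − 4.3851·-4.2441 = +18.9975 (running +42.4055)
Area = |Σ|/2 = |42.4055|/2 = 21.2027

Area at t=0.756: 21.2027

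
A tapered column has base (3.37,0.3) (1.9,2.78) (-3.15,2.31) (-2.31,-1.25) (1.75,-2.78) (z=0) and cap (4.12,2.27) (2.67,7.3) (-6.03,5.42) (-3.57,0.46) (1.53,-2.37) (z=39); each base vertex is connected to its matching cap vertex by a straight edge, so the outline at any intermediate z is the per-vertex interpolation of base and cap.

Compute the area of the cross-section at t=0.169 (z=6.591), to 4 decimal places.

Area at t=0.169: 29.7243

Cross-section at t=0.169: each vertex is (1-t)·p0[i] + t·p1[i].
  v1: (1-0.169)·(3.37,0.3) + 0.169·(4.12,2.27) = (3.4967,0.6329)
  v2: (1-0.169)·(1.9,2.78) + 0.169·(2.67,7.3) = (2.0301,3.5439)
  v3: (1-0.169)·(-3.15,2.31) + 0.169·(-6.03,5.42) = (-3.6367,2.8356)
  v4: (1-0.169)·(-2.31,-1.25) + 0.169·(-3.57,0.46) = (-2.5229,-0.9610)
  v5: (1-0.169)·(1.75,-2.78) + 0.169·(1.53,-2.37) = (1.7128,-2.7107)
Shoelace sum Σ(x_i·y_{i+1} − x_{i+1}·y_i):
  i=1: 3.4967·3.5439 − 2.0301·0.6329 = +11.1071 (running +11.1071)
  i=2: 2.0301·2.8356 − -3.6367·3.5439 = +18.6447 (running +29.7518)
  i=3: -3.6367·-0.9610 − -2.5229·2.8356 = +10.6489 (running +40.4008)
  i=4: -2.5229·-2.7107 − 1.7128·-0.9610 = +8.4850 (running +48.8858)
  i=5: 1.7128·0.6329 − 3.4967·-2.7107 = +10.5628 (running +59.4486)
Area = |Σ|/2 = |59.4486|/2 = 29.7243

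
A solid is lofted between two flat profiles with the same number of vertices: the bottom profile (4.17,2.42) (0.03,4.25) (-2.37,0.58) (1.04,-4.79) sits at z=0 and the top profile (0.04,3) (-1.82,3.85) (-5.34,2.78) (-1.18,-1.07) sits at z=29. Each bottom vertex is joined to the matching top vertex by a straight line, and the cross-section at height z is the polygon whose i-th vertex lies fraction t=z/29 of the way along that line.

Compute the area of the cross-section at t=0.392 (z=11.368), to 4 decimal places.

Cross-section at t=0.392: each vertex is (1-t)·p0[i] + t·p1[i].
  v1: (1-0.392)·(4.17,2.42) + 0.392·(0.04,3) = (2.5510,2.6474)
  v2: (1-0.392)·(0.03,4.25) + 0.392·(-1.82,3.85) = (-0.6952,4.0932)
  v3: (1-0.392)·(-2.37,0.58) + 0.392·(-5.34,2.78) = (-3.5342,1.4424)
  v4: (1-0.392)·(1.04,-4.79) + 0.392·(-1.18,-1.07) = (0.1698,-3.3318)
Shoelace sum Σ(x_i·y_{i+1} − x_{i+1}·y_i):
  i=1: 2.5510·4.0932 − -0.6952·2.6474 = +12.2824 (running +12.2824)
  i=2: -0.6952·1.4424 − -3.5342·4.0932 = +13.4636 (running +25.7460)
  i=3: -3.5342·-3.3318 − 0.1698·1.4424 = +11.5304 (running +37.2763)
  i=4: 0.1698·2.6474 − 2.5510·-3.3318 = +8.9489 (running +46.2252)
Area = |Σ|/2 = |46.2252|/2 = 23.1126

Area at t=0.392: 23.1126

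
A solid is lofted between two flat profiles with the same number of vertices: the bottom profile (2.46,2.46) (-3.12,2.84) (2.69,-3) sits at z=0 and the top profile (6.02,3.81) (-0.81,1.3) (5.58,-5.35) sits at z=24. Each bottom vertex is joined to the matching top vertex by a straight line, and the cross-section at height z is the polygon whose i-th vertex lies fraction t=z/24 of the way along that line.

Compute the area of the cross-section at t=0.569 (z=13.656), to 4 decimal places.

Cross-section at t=0.569: each vertex is (1-t)·p0[i] + t·p1[i].
  v1: (1-0.569)·(2.46,2.46) + 0.569·(6.02,3.81) = (4.4856,3.2282)
  v2: (1-0.569)·(-3.12,2.84) + 0.569·(-0.81,1.3) = (-1.8056,1.9637)
  v3: (1-0.569)·(2.69,-3) + 0.569·(5.58,-5.35) = (4.3344,-4.3371)
Shoelace sum Σ(x_i·y_{i+1} − x_{i+1}·y_i):
  i=1: 4.4856·1.9637 − -1.8056·3.2282 = +14.6374 (running +14.6374)
  i=2: -1.8056·-4.3371 − 4.3344·1.9637 = -0.6805 (running +13.9570)
  i=3: 4.3344·3.2282 − 4.4856·-4.3371 = +33.4470 (running +47.4040)
Area = |Σ|/2 = |47.4040|/2 = 23.7020

Area at t=0.569: 23.7020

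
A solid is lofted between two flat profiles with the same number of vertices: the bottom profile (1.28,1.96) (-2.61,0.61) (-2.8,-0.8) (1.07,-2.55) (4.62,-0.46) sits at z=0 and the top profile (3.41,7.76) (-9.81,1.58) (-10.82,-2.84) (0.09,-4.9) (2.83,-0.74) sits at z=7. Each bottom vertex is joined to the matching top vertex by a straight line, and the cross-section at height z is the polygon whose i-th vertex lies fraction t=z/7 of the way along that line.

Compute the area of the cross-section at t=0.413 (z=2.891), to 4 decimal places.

Cross-section at t=0.413: each vertex is (1-t)·p0[i] + t·p1[i].
  v1: (1-0.413)·(1.28,1.96) + 0.413·(3.41,7.76) = (2.1597,4.3554)
  v2: (1-0.413)·(-2.61,0.61) + 0.413·(-9.81,1.58) = (-5.5836,1.0106)
  v3: (1-0.413)·(-2.8,-0.8) + 0.413·(-10.82,-2.84) = (-6.1123,-1.6425)
  v4: (1-0.413)·(1.07,-2.55) + 0.413·(0.09,-4.9) = (0.6653,-3.5205)
  v5: (1-0.413)·(4.62,-0.46) + 0.413·(2.83,-0.74) = (3.8807,-0.5756)
Shoelace sum Σ(x_i·y_{i+1} − x_{i+1}·y_i):
  i=1: 2.1597·1.0106 − -5.5836·4.3554 = +26.5014 (running +26.5014)
  i=2: -5.5836·-1.6425 − -6.1123·1.0106 = +15.3483 (running +41.8497)
  i=3: -6.1123·-3.5205 − 0.6653·-1.6425 = +22.6112 (running +64.4609)
  i=4: 0.6653·-0.5756 − 3.8807·-3.5205 = +13.2794 (running +77.7403)
  i=5: 3.8807·4.3554 − 2.1597·-0.5756 = +18.1453 (running +95.8856)
Area = |Σ|/2 = |95.8856|/2 = 47.9428

Area at t=0.413: 47.9428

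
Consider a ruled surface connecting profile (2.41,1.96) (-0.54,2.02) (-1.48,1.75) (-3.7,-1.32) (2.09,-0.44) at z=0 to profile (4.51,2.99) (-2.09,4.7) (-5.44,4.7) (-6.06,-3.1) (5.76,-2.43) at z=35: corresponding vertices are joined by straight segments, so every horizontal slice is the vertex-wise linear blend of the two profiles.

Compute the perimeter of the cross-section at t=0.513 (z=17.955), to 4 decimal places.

Perimeter at t=0.513: 25.6549

Cross-section at t=0.513: each vertex is (1-t)·p0[i] + t·p1[i].
  v1: (1-0.513)·(2.41,1.96) + 0.513·(4.51,2.99) = (3.4873,2.4884)
  v2: (1-0.513)·(-0.54,2.02) + 0.513·(-2.09,4.7) = (-1.3351,3.3948)
  v3: (1-0.513)·(-1.48,1.75) + 0.513·(-5.44,4.7) = (-3.5115,3.2633)
  v4: (1-0.513)·(-3.7,-1.32) + 0.513·(-6.06,-3.1) = (-4.9107,-2.2331)
  v5: (1-0.513)·(2.09,-0.44) + 0.513·(5.76,-2.43) = (3.9727,-1.4609)
Perimeter = Σ |v_{i+1} − v_i|:
  edge 1→2: √(-4.8224² + 0.9065²) = 4.9069 (running 4.9069)
  edge 2→3: √(-2.1763² + -0.1315²) = 2.1803 (running 7.0872)
  edge 3→4: √(-1.3992² + -5.4965²) = 5.6718 (running 12.7590)
  edge 4→5: √(8.8834² + 0.7723²) = 8.9169 (running 21.6759)
  edge 5→1: √(-0.4854² + 3.9493²) = 3.9790 (running 25.6549)
Perimeter = 25.6549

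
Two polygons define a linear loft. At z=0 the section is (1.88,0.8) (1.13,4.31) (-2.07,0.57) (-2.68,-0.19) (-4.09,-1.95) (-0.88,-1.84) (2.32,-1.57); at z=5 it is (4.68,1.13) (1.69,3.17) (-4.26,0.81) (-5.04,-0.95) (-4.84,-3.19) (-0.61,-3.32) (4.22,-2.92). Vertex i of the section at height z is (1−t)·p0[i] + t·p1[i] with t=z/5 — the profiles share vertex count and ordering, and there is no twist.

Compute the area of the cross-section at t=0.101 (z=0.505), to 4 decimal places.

Cross-section at t=0.101: each vertex is (1-t)·p0[i] + t·p1[i].
  v1: (1-0.101)·(1.88,0.8) + 0.101·(4.68,1.13) = (2.1628,0.8333)
  v2: (1-0.101)·(1.13,4.31) + 0.101·(1.69,3.17) = (1.1866,4.1949)
  v3: (1-0.101)·(-2.07,0.57) + 0.101·(-4.26,0.81) = (-2.2912,0.5942)
  v4: (1-0.101)·(-2.68,-0.19) + 0.101·(-5.04,-0.95) = (-2.9184,-0.2668)
  v5: (1-0.101)·(-4.09,-1.95) + 0.101·(-4.84,-3.19) = (-4.1658,-2.0752)
  v6: (1-0.101)·(-0.88,-1.84) + 0.101·(-0.61,-3.32) = (-0.8527,-1.9895)
  v7: (1-0.101)·(2.32,-1.57) + 0.101·(4.22,-2.92) = (2.5119,-1.7064)
Shoelace sum Σ(x_i·y_{i+1} − x_{i+1}·y_i):
  i=1: 2.1628·4.1949 − 1.1866·0.8333 = +8.0838 (running +8.0838)
  i=2: 1.1866·0.5942 − -2.2912·4.1949 = +10.3163 (running +18.4002)
  i=3: -2.2912·-0.2668 − -2.9184·0.5942 = +2.3454 (running +20.7456)
  i=4: -2.9184·-2.0752 − -4.1658·-0.2668 = +4.9450 (running +25.6906)
  i=5: -4.1658·-1.9895 − -0.8527·-2.0752 = +6.5181 (running +32.2087)
  i=6: -0.8527·-1.7064 − 2.5119·-1.9895 = +6.4524 (running +38.6611)
  i=7: 2.5119·0.8333 − 2.1628·-1.7064 = +5.7837 (running +44.4448)
Area = |Σ|/2 = |44.4448|/2 = 22.2224

Area at t=0.101: 22.2224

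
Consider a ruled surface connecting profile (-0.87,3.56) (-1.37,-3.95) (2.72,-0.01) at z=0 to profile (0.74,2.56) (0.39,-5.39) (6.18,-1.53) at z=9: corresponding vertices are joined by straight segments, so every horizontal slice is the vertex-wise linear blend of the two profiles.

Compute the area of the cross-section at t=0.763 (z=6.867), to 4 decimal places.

Area at t=0.763: 20.3851

Cross-section at t=0.763: each vertex is (1-t)·p0[i] + t·p1[i].
  v1: (1-0.763)·(-0.87,3.56) + 0.763·(0.74,2.56) = (0.3584,2.7970)
  v2: (1-0.763)·(-1.37,-3.95) + 0.763·(0.39,-5.39) = (-0.0271,-5.0487)
  v3: (1-0.763)·(2.72,-0.01) + 0.763·(6.18,-1.53) = (5.3600,-1.1698)
Shoelace sum Σ(x_i·y_{i+1} − x_{i+1}·y_i):
  i=1: 0.3584·-5.0487 − -0.0271·2.7970 = -1.7338 (running -1.7338)
  i=2: -0.0271·-1.1698 − 5.3600·-5.0487 = +27.0928 (running +25.3590)
  i=3: 5.3600·2.7970 − 0.3584·-1.1698 = +15.4111 (running +40.7701)
Area = |Σ|/2 = |40.7701|/2 = 20.3851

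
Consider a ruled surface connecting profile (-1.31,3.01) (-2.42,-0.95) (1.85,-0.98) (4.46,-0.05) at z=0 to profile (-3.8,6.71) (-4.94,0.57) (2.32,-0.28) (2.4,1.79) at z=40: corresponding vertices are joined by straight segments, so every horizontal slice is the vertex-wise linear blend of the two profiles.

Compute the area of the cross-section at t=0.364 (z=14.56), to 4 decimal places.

Area at t=0.364: 20.0612

Cross-section at t=0.364: each vertex is (1-t)·p0[i] + t·p1[i].
  v1: (1-0.364)·(-1.31,3.01) + 0.364·(-3.8,6.71) = (-2.2164,4.3568)
  v2: (1-0.364)·(-2.42,-0.95) + 0.364·(-4.94,0.57) = (-3.3373,-0.3967)
  v3: (1-0.364)·(1.85,-0.98) + 0.364·(2.32,-0.28) = (2.0211,-0.7252)
  v4: (1-0.364)·(4.46,-0.05) + 0.364·(2.4,1.79) = (3.7102,0.6198)
Shoelace sum Σ(x_i·y_{i+1} − x_{i+1}·y_i):
  i=1: -2.2164·-0.3967 − -3.3373·4.3568 = +15.4191 (running +15.4191)
  i=2: -3.3373·-0.7252 − 2.0211·-0.3967 = +3.2220 (running +18.6411)
  i=3: 2.0211·0.6198 − 3.7102·-0.7252 = +3.9432 (running +22.5843)
  i=4: 3.7102·4.3568 − -2.2164·0.6198 = +17.5380 (running +40.1224)
Area = |Σ|/2 = |40.1224|/2 = 20.0612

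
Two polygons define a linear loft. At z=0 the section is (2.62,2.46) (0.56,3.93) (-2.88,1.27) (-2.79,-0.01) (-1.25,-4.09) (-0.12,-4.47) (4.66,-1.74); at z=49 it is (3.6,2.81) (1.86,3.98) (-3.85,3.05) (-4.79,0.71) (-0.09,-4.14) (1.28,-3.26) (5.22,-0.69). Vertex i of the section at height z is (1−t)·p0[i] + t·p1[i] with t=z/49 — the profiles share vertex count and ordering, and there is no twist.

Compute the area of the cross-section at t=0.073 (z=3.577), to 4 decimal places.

Cross-section at t=0.073: each vertex is (1-t)·p0[i] + t·p1[i].
  v1: (1-0.073)·(2.62,2.46) + 0.073·(3.6,2.81) = (2.6915,2.4855)
  v2: (1-0.073)·(0.56,3.93) + 0.073·(1.86,3.98) = (0.6549,3.9337)
  v3: (1-0.073)·(-2.88,1.27) + 0.073·(-3.85,3.05) = (-2.9508,1.3999)
  v4: (1-0.073)·(-2.79,-0.01) + 0.073·(-4.79,0.71) = (-2.9360,0.0426)
  v5: (1-0.073)·(-1.25,-4.09) + 0.073·(-0.09,-4.14) = (-1.1653,-4.0937)
  v6: (1-0.073)·(-0.12,-4.47) + 0.073·(1.28,-3.26) = (-0.0178,-4.3817)
  v7: (1-0.073)·(4.66,-1.74) + 0.073·(5.22,-0.69) = (4.7009,-1.6634)
Shoelace sum Σ(x_i·y_{i+1} − x_{i+1}·y_i):
  i=1: 2.6915·3.9337 − 0.6549·2.4855 = +8.9598 (running +8.9598)
  i=2: 0.6549·1.3999 − -2.9508·3.9337 = +12.5243 (running +21.4841)
  i=3: -2.9508·0.0426 − -2.9360·1.3999 = +3.9846 (running +25.4687)
  i=4: -2.9360·-4.0937 − -1.1653·0.0426 = +12.0686 (running +37.5373)
  i=5: -1.1653·-4.3817 − -0.0178·-4.0937 = +5.0332 (running +42.5704)
  i=6: -0.0178·-1.6634 − 4.7009·-4.3817 = +20.6273 (running +63.1977)
  i=7: 4.7009·2.4855 − 2.6915·-1.6634 = +16.1612 (running +79.3590)
Area = |Σ|/2 = |79.3590|/2 = 39.6795

Area at t=0.073: 39.6795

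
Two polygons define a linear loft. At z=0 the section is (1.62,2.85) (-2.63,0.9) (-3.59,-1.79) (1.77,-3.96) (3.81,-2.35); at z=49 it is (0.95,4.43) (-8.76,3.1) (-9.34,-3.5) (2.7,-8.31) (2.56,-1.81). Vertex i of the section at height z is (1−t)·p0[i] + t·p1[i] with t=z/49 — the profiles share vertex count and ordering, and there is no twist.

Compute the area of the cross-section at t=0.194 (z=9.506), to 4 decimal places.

Cross-section at t=0.194: each vertex is (1-t)·p0[i] + t·p1[i].
  v1: (1-0.194)·(1.62,2.85) + 0.194·(0.95,4.43) = (1.4900,3.1565)
  v2: (1-0.194)·(-2.63,0.9) + 0.194·(-8.76,3.1) = (-3.8192,1.3268)
  v3: (1-0.194)·(-3.59,-1.79) + 0.194·(-9.34,-3.5) = (-4.7055,-2.1217)
  v4: (1-0.194)·(1.77,-3.96) + 0.194·(2.7,-8.31) = (1.9504,-4.8039)
  v5: (1-0.194)·(3.81,-2.35) + 0.194·(2.56,-1.81) = (3.5675,-2.2452)
Shoelace sum Σ(x_i·y_{i+1} − x_{i+1}·y_i):
  i=1: 1.4900·1.3268 − -3.8192·3.1565 = +14.0324 (running +14.0324)
  i=2: -3.8192·-2.1217 − -4.7055·1.3268 = +14.3466 (running +28.3791)
  i=3: -4.7055·-4.8039 − 1.9504·-2.1217 = +26.7430 (running +55.1221)
  i=4: 1.9504·-2.2452 − 3.5675·-4.8039 = +12.7588 (running +67.8808)
  i=5: 3.5675·3.1565 − 1.4900·-2.2452 = +14.6063 (running +82.4872)
Area = |Σ|/2 = |82.4872|/2 = 41.2436

Area at t=0.194: 41.2436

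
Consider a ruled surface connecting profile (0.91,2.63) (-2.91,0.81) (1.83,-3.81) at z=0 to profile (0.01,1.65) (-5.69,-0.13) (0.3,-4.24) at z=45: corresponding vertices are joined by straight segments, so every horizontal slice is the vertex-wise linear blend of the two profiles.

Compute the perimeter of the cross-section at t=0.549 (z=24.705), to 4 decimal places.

Perimeter at t=0.549: 18.2878

Cross-section at t=0.549: each vertex is (1-t)·p0[i] + t·p1[i].
  v1: (1-0.549)·(0.91,2.63) + 0.549·(0.01,1.65) = (0.4159,2.0920)
  v2: (1-0.549)·(-2.91,0.81) + 0.549·(-5.69,-0.13) = (-4.4362,0.2939)
  v3: (1-0.549)·(1.83,-3.81) + 0.549·(0.3,-4.24) = (0.9900,-4.0461)
Perimeter = Σ |v_{i+1} − v_i|:
  edge 1→2: √(-4.8521² + -1.7980²) = 5.1746 (running 5.1746)
  edge 2→3: √(5.4263² + -4.3400²) = 6.9484 (running 12.1229)
  edge 3→1: √(-0.5741² + 6.1380²) = 6.1648 (running 18.2878)
Perimeter = 18.2878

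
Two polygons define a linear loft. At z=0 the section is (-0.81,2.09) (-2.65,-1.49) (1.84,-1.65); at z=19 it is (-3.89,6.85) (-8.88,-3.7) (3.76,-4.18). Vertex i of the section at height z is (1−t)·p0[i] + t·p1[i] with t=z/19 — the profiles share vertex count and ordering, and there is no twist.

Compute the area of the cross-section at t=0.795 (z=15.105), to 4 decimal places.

Area at t=0.795: 50.9262

Cross-section at t=0.795: each vertex is (1-t)·p0[i] + t·p1[i].
  v1: (1-0.795)·(-0.81,2.09) + 0.795·(-3.89,6.85) = (-3.2586,5.8742)
  v2: (1-0.795)·(-2.65,-1.49) + 0.795·(-8.88,-3.7) = (-7.6029,-3.2470)
  v3: (1-0.795)·(1.84,-1.65) + 0.795·(3.76,-4.18) = (3.3664,-3.6613)
Shoelace sum Σ(x_i·y_{i+1} − x_{i+1}·y_i):
  i=1: -3.2586·-3.2470 − -7.6029·5.8742 = +55.2412 (running +55.2412)
  i=2: -7.6029·-3.6613 − 3.3664·-3.2470 = +38.7672 (running +94.0084)
  i=3: 3.3664·5.8742 − -3.2586·-3.6613 = +7.8440 (running +101.8524)
Area = |Σ|/2 = |101.8524|/2 = 50.9262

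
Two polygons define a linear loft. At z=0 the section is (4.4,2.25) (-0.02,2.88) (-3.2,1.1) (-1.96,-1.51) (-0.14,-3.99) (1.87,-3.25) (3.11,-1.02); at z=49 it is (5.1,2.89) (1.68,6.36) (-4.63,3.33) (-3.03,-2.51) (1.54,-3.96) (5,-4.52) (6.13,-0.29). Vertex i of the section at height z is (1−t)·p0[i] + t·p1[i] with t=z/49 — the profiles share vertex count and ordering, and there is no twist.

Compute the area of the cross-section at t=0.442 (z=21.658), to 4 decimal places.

Cross-section at t=0.442: each vertex is (1-t)·p0[i] + t·p1[i].
  v1: (1-0.442)·(4.4,2.25) + 0.442·(5.1,2.89) = (4.7094,2.5329)
  v2: (1-0.442)·(-0.02,2.88) + 0.442·(1.68,6.36) = (0.7314,4.4182)
  v3: (1-0.442)·(-3.2,1.1) + 0.442·(-4.63,3.33) = (-3.8321,2.0857)
  v4: (1-0.442)·(-1.96,-1.51) + 0.442·(-3.03,-2.51) = (-2.4329,-1.9520)
  v5: (1-0.442)·(-0.14,-3.99) + 0.442·(1.54,-3.96) = (0.6026,-3.9767)
  v6: (1-0.442)·(1.87,-3.25) + 0.442·(5,-4.52) = (3.2535,-3.8113)
  v7: (1-0.442)·(3.11,-1.02) + 0.442·(6.13,-0.29) = (4.4448,-0.6973)
Shoelace sum Σ(x_i·y_{i+1} − x_{i+1}·y_i):
  i=1: 4.7094·4.4182 − 0.7314·2.5329 = +18.9543 (running +18.9543)
  i=2: 0.7314·2.0857 − -3.8321·4.4182 = +18.4561 (running +37.4104)
  i=3: -3.8321·-1.9520 − -2.4329·2.0857 = +12.5545 (running +49.9649)
  i=4: -2.4329·-3.9767 − 0.6026·-1.9520 = +10.8514 (running +60.8163)
  i=5: 0.6026·-3.8113 − 3.2535·-3.9767 = +10.6416 (running +71.4579)
  i=6: 3.2535·-0.6973 − 4.4448·-3.8113 = +14.6720 (running +86.1299)
  i=7: 4.4448·2.5329 − 4.7094·-0.6973 = +14.5423 (running +100.6722)
Area = |Σ|/2 = |100.6722|/2 = 50.3361

Area at t=0.442: 50.3361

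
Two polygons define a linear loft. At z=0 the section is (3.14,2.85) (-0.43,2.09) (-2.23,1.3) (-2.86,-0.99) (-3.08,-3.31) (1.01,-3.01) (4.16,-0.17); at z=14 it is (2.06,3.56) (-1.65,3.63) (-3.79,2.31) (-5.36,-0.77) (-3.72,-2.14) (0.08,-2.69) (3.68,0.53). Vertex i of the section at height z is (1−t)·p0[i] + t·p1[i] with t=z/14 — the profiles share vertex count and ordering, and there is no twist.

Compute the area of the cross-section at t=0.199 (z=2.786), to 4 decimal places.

Area at t=0.199: 32.5134

Cross-section at t=0.199: each vertex is (1-t)·p0[i] + t·p1[i].
  v1: (1-0.199)·(3.14,2.85) + 0.199·(2.06,3.56) = (2.9251,2.9913)
  v2: (1-0.199)·(-0.43,2.09) + 0.199·(-1.65,3.63) = (-0.6728,2.3965)
  v3: (1-0.199)·(-2.23,1.3) + 0.199·(-3.79,2.31) = (-2.5404,1.5010)
  v4: (1-0.199)·(-2.86,-0.99) + 0.199·(-5.36,-0.77) = (-3.3575,-0.9462)
  v5: (1-0.199)·(-3.08,-3.31) + 0.199·(-3.72,-2.14) = (-3.2074,-3.0772)
  v6: (1-0.199)·(1.01,-3.01) + 0.199·(0.08,-2.69) = (0.8249,-2.9463)
  v7: (1-0.199)·(4.16,-0.17) + 0.199·(3.68,0.53) = (4.0645,-0.0307)
Shoelace sum Σ(x_i·y_{i+1} − x_{i+1}·y_i):
  i=1: 2.9251·2.3965 − -0.6728·2.9913 = +9.0223 (running +9.0223)
  i=2: -0.6728·1.5010 − -2.5404·2.3965 = +5.0782 (running +14.1005)
  i=3: -2.5404·-0.9462 − -3.3575·1.5010 = +7.4434 (running +21.5439)
  i=4: -3.3575·-3.0772 − -3.2074·-0.9462 = +7.2967 (running +28.8407)
  i=5: -3.2074·-2.9463 − 0.8249·-3.0772 = +11.9884 (running +40.8290)
  i=6: 0.8249·-0.0307 − 4.0645·-2.9463 = +11.9499 (running +52.7790)
  i=7: 4.0645·2.9913 − 2.9251·-0.0307 = +12.2478 (running +65.0268)
Area = |Σ|/2 = |65.0268|/2 = 32.5134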